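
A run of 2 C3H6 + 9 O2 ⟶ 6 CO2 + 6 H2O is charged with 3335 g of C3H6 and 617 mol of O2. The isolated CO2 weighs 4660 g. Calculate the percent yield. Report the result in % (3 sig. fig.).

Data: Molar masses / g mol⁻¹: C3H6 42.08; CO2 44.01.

44.5 %

n(C3H6) = 3335 / 42.08 = 79.25 mol
n(O2) = 617.0 mol
n/ν → C3H6: 39.63, O2: 68.56; C3H6 is limiting.
theoretical n(CO2) = (6/2) × 79.25 = 237.8 mol → 10470 g
% yield = 4660 / 10470 × 100 = 44.51 %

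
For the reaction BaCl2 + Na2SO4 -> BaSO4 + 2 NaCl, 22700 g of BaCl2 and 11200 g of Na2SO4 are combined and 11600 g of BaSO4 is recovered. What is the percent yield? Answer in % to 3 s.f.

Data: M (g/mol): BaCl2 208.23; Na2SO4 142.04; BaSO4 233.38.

63.0 %

n(BaCl2) = 22700 / 208.23 = 109.0 mol
n(Na2SO4) = 11200 / 142.04 = 78.85 mol
n/ν for BaCl2 = 109.0/1 = 109.0
n/ν for Na2SO4 = 78.85/1 = 78.85
Smallest n/ν is Na2SO4 → limiting reagent.
theoretical n(BaSO4) = (1/1) × 78.85 = 78.85 mol → 18400 g
% yield = 11600 / 18400 × 100 = 63.04 %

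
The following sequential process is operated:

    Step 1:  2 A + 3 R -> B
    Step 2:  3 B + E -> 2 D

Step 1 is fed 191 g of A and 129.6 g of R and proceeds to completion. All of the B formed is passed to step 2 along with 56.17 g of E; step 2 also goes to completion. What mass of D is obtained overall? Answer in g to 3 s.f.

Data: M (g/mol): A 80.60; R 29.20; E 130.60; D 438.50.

Step 1:
n(A) = 191.0 / 80.60 = 2.370 mol
n(R) = 129.6 / 29.20 = 4.438 mol
n/ν for A = 2.370/2 = 1.185
n/ν for R = 4.438/3 = 1.479
Smallest n/ν is A → limiting reagent.
n(B) produced = (1/2) × 2.370 = 1.185 mol
Step 2:
n(B) available = 1.185 mol
n(E) = 56.17 / 130.60 = 0.4301 mol
n/ν for B = 1.185/3 = 0.3950
n/ν for E = 0.4301/1 = 0.4301
Smallest n/ν is B → limiting reagent.
n(D) = (2/3) × 1.185 = 0.7900 mol
mass = 0.7900 × 438.50 = 346.4 g

346 g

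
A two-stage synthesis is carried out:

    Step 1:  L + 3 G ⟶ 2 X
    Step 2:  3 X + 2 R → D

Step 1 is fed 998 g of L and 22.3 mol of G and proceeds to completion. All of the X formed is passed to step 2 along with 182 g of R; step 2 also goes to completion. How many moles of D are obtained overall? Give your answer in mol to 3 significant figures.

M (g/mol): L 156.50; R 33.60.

2.71 mol

Step 1:
n(L) = 998.0 / 156.50 = 6.377 mol
n(G) = 22.30 mol
n/ν → L: 6.377, G: 7.433; L is limiting.
n(X) produced = (2/1) × 6.377 = 12.75 mol
Step 2:
n(X) available = 12.75 mol
n(R) = 182.0 / 33.60 = 5.417 mol
n/ν → X: 4.250, R: 2.709; R is limiting.
n(D) = (1/2) × 5.417 = 2.709 mol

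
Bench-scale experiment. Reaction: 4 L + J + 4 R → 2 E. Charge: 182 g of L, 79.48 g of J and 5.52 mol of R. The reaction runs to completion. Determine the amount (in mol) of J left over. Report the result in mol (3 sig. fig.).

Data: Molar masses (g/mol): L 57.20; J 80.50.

0.192 mol

n(L) = 182.0 / 57.20 = 3.182 mol
n(J) = 79.48 / 80.50 = 0.9873 mol
n(R) = 5.520 mol
n/ν for L = 3.182/4 = 0.7955
n/ν for J = 0.9873/1 = 0.9873
n/ν for R = 5.520/4 = 1.380
Smallest n/ν is L → limiting reagent.
J consumed = (1/4) × 3.182 = 0.7955 mol
J remaining = 0.9873 − 0.7955 = 0.1918 mol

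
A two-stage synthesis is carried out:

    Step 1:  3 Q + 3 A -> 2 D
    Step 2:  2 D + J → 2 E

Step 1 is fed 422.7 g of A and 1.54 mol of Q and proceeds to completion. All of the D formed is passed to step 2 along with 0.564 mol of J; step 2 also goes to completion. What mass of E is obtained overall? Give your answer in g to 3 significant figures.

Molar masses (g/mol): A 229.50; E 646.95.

664 g

Step 1:
n(A) = 422.7 / 229.50 = 1.842 mol
n(Q) = 1.540 mol
n/ν for A = 1.842/3 = 0.6140
n/ν for Q = 1.540/3 = 0.5133
Smallest n/ν is Q → limiting reagent.
n(D) produced = (2/3) × 1.540 = 1.027 mol
Step 2:
n(D) available = 1.027 mol
n(J) = 0.5640 mol
n/ν for D = 1.027/2 = 0.5135
n/ν for J = 0.5640/1 = 0.5640
Smallest n/ν is D → limiting reagent.
n(E) = (2/2) × 1.027 = 1.027 mol
mass = 1.027 × 646.95 = 664.4 g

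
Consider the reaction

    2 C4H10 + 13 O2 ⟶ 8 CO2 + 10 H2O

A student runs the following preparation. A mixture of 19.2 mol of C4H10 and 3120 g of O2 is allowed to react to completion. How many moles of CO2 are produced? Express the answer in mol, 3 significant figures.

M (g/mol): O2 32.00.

n(C4H10) = 19.20 mol
n(O2) = 3120 / 32.00 = 97.50 mol
n/ν → C4H10: 9.600, O2: 7.500; O2 is limiting.
n(CO2) = (8/13) × 97.50 = 60.00 mol

60.0 mol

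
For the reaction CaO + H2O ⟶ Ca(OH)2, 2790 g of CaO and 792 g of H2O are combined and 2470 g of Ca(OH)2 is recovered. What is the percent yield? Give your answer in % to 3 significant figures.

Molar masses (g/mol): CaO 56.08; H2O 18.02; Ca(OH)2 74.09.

75.9 %

n(CaO) = 2790 / 56.08 = 49.75 mol
n(H2O) = 792.0 / 18.02 = 43.95 mol
n/ν for CaO = 49.75/1 = 49.75
n/ν for H2O = 43.95/1 = 43.95
Smallest n/ν is H2O → limiting reagent.
theoretical n(Ca(OH)2) = (1/1) × 43.95 = 43.95 mol → 3256 g
% yield = 2470 / 3256 × 100 = 75.86 %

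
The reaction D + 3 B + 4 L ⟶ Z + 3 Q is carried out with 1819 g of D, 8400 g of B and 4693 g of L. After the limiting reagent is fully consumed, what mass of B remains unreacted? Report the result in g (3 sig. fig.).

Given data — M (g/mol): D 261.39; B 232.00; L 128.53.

n(D) = 1819 / 261.39 = 6.959 mol
n(B) = 8400 / 232.00 = 36.21 mol
n(L) = 4693 / 128.53 = 36.51 mol
n/ν for D = 6.959/1 = 6.959
n/ν for B = 36.21/3 = 12.07
n/ν for L = 36.51/4 = 9.128
Smallest n/ν is D → limiting reagent.
B consumed = (3/1) × 6.959 = 20.88 mol
B remaining = 36.21 − 20.88 = 15.33 mol
mass = 15.33 × 232.00 = 3557 g

3560 g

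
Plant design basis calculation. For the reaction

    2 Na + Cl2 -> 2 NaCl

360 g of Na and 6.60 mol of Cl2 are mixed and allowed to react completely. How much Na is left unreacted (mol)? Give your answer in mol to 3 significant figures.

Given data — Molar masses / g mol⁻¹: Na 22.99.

2.46 mol

n(Na) = 360.0 / 22.99 = 15.66 mol
n(Cl2) = 6.600 mol
n/ν for Na = 15.66/2 = 7.830
n/ν for Cl2 = 6.600/1 = 6.600
Smallest n/ν is Cl2 → limiting reagent.
Na consumed = (2/1) × 6.600 = 13.20 mol
Na remaining = 15.66 − 13.20 = 2.460 mol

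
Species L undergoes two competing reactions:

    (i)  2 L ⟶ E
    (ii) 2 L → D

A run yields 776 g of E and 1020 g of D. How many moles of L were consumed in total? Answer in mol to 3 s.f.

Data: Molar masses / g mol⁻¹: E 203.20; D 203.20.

n(E) = 776 / 203.20 = 3.819 mol
n(D) = 1020 / 203.20 = 5.020 mol
n(L) via (i) = (2/1)×3.819 = 7.638 mol
n(L) via (ii) = (2/1)×5.020 = 10.04 mol
total n(L) = 7.638 + 10.04 = 17.68 mol

17.7 mol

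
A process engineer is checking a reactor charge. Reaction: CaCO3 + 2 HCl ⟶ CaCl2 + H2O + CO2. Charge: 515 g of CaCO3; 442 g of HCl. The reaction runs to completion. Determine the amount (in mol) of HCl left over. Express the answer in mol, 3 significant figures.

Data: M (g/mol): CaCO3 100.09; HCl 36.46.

1.83 mol

n(CaCO3) = 515.0 / 100.09 = 5.145 mol
n(HCl) = 442.0 / 36.46 = 12.12 mol
n/ν for CaCO3 = 5.145/1 = 5.145
n/ν for HCl = 12.12/2 = 6.060
Smallest n/ν is CaCO3 → limiting reagent.
HCl consumed = (2/1) × 5.145 = 10.29 mol
HCl remaining = 12.12 − 10.29 = 1.830 mol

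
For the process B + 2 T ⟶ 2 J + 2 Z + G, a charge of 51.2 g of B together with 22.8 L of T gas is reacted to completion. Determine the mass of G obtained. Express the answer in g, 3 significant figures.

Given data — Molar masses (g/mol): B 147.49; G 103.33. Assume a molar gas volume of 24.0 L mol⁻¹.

n(B) = 51.20 / 147.49 = 0.3471 mol
n(T) = 22.80 / 24.0 = 0.9500 mol
n/ν for B = 0.3471/1 = 0.3471
n/ν for T = 0.9500/2 = 0.4750
Smallest n/ν is B → limiting reagent.
n(G) = (1/1) × 0.3471 = 0.3471 mol
mass = 0.3471 × 103.33 = 35.87 g

35.9 g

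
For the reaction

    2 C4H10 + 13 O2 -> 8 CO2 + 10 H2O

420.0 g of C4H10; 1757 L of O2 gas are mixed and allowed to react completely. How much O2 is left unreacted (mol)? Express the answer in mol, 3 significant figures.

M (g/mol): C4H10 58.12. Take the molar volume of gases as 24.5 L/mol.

24.7 mol

n(C4H10) = 420.0 / 58.12 = 7.226 mol
n(O2) = 1757 / 24.5 = 71.71 mol
n/ν for C4H10 = 7.226/2 = 3.613
n/ν for O2 = 71.71/13 = 5.516
Smallest n/ν is C4H10 → limiting reagent.
O2 consumed = (13/2) × 7.226 = 46.97 mol
O2 remaining = 71.71 − 46.97 = 24.74 mol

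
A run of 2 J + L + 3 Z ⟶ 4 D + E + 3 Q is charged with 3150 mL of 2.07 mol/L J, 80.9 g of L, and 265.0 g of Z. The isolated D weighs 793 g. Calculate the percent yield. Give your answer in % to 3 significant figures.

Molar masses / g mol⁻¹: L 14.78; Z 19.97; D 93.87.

64.8 %

n(J) = 2.07 × 3150/1000 = 6.521 mol
n(L) = 80.90 / 14.78 = 5.474 mol
n(Z) = 265.0 / 19.97 = 13.27 mol
n/ν for J = 6.521/2 = 3.261
n/ν for L = 5.474/1 = 5.474
n/ν for Z = 13.27/3 = 4.423
Smallest n/ν is J → limiting reagent.
theoretical n(D) = (4/2) × 6.521 = 13.04 mol → 1224 g
% yield = 793 / 1224 × 100 = 64.79 %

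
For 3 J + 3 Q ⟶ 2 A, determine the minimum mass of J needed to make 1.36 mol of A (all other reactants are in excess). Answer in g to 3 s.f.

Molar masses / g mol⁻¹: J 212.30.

n(A) = 1.360 mol
n(J) = (3/2) × 1.360 = 2.040 mol
mass = 2.040 × 212.30 = 433.1 g

433 g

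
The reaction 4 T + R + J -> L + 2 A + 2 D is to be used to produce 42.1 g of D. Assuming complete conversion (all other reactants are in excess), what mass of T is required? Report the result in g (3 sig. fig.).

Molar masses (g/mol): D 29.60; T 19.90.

n(D) = 42.1 / 29.60 = 1.422 mol
n(T) = (4/2) × 1.422 = 2.844 mol
mass = 2.844 × 19.90 = 56.60 g

56.6 g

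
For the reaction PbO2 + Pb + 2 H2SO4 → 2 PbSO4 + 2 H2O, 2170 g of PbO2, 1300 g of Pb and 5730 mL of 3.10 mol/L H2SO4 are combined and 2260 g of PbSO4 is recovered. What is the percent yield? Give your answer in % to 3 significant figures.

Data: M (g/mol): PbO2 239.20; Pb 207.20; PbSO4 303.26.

59.4 %

n(PbO2) = 2170 / 239.20 = 9.072 mol
n(Pb) = 1300 / 207.20 = 6.274 mol
n(H2SO4) = 3.10 × 5730/1000 = 17.76 mol
n/ν for PbO2 = 9.072/1 = 9.072
n/ν for Pb = 6.274/1 = 6.274
n/ν for H2SO4 = 17.76/2 = 8.880
Smallest n/ν is Pb → limiting reagent.
theoretical n(PbSO4) = (2/1) × 6.274 = 12.55 mol → 3806 g
% yield = 2260 / 3806 × 100 = 59.38 %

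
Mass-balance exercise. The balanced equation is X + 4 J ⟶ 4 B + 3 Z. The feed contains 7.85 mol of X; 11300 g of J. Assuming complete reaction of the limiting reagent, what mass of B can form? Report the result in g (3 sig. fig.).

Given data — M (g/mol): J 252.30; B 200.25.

6290 g

n(X) = 7.850 mol
n(J) = 11300 / 252.30 = 44.79 mol
n/ν for X = 7.850/1 = 7.850
n/ν for J = 44.79/4 = 11.20
Smallest n/ν is X → limiting reagent.
n(B) = (4/1) × 7.850 = 31.40 mol
mass = 31.40 × 200.25 = 6288 g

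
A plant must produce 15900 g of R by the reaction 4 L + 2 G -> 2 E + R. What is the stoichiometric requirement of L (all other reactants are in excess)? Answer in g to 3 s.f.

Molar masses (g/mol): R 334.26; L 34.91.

6640 g

n(R) = 15900 / 334.26 = 47.57 mol
n(L) = (4/1) × 47.57 = 190.3 mol
mass = 190.3 × 34.91 = 6643 g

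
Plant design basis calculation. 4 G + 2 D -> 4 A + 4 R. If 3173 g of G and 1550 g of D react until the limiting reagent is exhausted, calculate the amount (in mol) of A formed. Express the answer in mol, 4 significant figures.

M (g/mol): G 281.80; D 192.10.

n(G) = 3173 / 281.80 = 11.26 mol
n(D) = 1550 / 192.10 = 8.069 mol
n/ν → G: 2.815, D: 4.035; G is limiting.
n(A) = (4/4) × 11.26 = 11.26 mol

11.26 mol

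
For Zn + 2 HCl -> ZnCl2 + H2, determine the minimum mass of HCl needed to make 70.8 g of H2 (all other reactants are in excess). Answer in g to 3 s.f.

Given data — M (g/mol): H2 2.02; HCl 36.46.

n(H2) = 70.8 / 2.02 = 35.05 mol
n(HCl) = (2/1) × 35.05 = 70.10 mol
mass = 70.10 × 36.46 = 2556 g

2560 g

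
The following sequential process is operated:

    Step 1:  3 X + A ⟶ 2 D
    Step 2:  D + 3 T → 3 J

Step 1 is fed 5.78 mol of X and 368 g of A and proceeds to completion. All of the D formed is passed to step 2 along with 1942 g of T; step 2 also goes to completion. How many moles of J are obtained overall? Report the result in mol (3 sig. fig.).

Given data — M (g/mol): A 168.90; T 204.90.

Step 1:
n(X) = 5.780 mol
n(A) = 368.0 / 168.90 = 2.179 mol
n/ν → X: 1.927, A: 2.179; X is limiting.
n(D) produced = (2/3) × 5.780 = 3.853 mol
Step 2:
n(D) available = 3.853 mol
n(T) = 1942 / 204.90 = 9.478 mol
n/ν → D: 3.853, T: 3.159; T is limiting.
n(J) = (3/3) × 9.478 = 9.478 mol

9.48 mol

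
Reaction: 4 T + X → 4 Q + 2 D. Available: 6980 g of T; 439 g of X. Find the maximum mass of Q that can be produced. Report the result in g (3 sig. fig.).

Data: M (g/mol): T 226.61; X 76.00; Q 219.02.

n(T) = 6980 / 226.61 = 30.80 mol
n(X) = 439.0 / 76.00 = 5.776 mol
n/ν → T: 7.700, X: 5.776; X is limiting.
n(Q) = (4/1) × 5.776 = 23.10 mol
mass = 23.10 × 219.02 = 5059 g

5060 g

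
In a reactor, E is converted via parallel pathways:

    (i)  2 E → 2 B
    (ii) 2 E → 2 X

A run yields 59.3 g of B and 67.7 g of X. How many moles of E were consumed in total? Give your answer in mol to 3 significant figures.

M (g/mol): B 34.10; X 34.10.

n(B) = 59.3 / 34.10 = 1.739 mol
n(X) = 67.7 / 34.10 = 1.985 mol
n(E) via (i) = (2/2)×1.739 = 1.739 mol
n(E) via (ii) = (2/2)×1.985 = 1.985 mol
total n(E) = 1.739 + 1.985 = 3.724 mol

3.72 mol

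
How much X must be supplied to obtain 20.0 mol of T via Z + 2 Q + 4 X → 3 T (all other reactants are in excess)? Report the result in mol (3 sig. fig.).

26.7 mol

n(T) = 20.00 mol
n(X) = (4/3) × 20.00 = 26.67 mol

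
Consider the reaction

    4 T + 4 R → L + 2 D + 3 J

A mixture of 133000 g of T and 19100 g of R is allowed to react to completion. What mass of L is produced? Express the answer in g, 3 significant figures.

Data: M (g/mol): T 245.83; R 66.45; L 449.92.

n(T) = 133000 / 245.83 = 541.0 mol
n(R) = 19100 / 66.45 = 287.4 mol
n/ν for T = 541.0/4 = 135.3
n/ν for R = 287.4/4 = 71.85
Smallest n/ν is R → limiting reagent.
n(L) = (1/4) × 287.4 = 71.85 mol
mass = 71.85 × 449.92 = 32330 g

32300 g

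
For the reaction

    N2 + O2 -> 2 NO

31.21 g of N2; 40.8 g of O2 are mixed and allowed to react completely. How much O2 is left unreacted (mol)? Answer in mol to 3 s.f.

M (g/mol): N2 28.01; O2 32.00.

0.161 mol

n(N2) = 31.21 / 28.01 = 1.114 mol
n(O2) = 40.80 / 32.00 = 1.275 mol
n/ν → N2: 1.114, O2: 1.275; N2 is limiting.
O2 consumed = (1/1) × 1.114 = 1.114 mol
O2 remaining = 1.275 − 1.114 = 0.1610 mol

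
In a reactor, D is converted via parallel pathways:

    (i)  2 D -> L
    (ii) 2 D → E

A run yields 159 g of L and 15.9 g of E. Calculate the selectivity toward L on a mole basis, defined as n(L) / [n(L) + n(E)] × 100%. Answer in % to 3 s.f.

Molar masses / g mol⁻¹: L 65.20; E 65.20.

90.9 %

n(L) = 159 / 65.20 = 2.439 mol
n(E) = 15.9 / 65.20 = 0.2439 mol
selectivity = 2.439/(2.439+0.2439) × 100 = 90.91 %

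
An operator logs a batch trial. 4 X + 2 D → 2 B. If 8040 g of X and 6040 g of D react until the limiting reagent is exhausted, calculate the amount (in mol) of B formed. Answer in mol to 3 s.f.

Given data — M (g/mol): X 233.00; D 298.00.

17.3 mol

n(X) = 8040 / 233.00 = 34.51 mol
n(D) = 6040 / 298.00 = 20.27 mol
n/ν for X = 34.51/4 = 8.628
n/ν for D = 20.27/2 = 10.14
Smallest n/ν is X → limiting reagent.
n(B) = (2/4) × 34.51 = 17.26 mol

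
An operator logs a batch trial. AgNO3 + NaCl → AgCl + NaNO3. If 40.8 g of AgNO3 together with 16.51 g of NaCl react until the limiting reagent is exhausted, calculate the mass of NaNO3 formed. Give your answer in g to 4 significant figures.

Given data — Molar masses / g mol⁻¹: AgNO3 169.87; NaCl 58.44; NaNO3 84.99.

n(AgNO3) = 40.80 / 169.87 = 0.2402 mol
n(NaCl) = 16.51 / 58.44 = 0.2825 mol
n/ν for AgNO3 = 0.2402/1 = 0.2402
n/ν for NaCl = 0.2825/1 = 0.2825
Smallest n/ν is AgNO3 → limiting reagent.
n(NaNO3) = (1/1) × 0.2402 = 0.2402 mol
mass = 0.2402 × 84.99 = 20.41 g

20.41 g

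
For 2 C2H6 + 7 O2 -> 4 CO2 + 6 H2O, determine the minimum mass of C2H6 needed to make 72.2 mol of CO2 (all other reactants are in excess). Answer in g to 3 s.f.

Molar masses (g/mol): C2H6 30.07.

n(CO2) = 72.20 mol
n(C2H6) = (2/4) × 72.20 = 36.10 mol
mass = 36.10 × 30.07 = 1086 g

1090 g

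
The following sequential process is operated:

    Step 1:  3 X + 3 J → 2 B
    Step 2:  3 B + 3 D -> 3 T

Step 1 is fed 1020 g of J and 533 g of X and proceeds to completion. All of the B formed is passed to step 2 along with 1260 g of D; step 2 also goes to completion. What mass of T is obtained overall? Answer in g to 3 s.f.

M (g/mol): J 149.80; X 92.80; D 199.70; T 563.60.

2160 g

Step 1:
n(J) = 1020 / 149.80 = 6.809 mol
n(X) = 533.0 / 92.80 = 5.744 mol
n/ν → J: 2.270, X: 1.915; X is limiting.
n(B) produced = (2/3) × 5.744 = 3.829 mol
Step 2:
n(B) available = 3.829 mol
n(D) = 1260 / 199.70 = 6.309 mol
n/ν → B: 1.276, D: 2.103; B is limiting.
n(T) = (3/3) × 3.829 = 3.829 mol
mass = 3.829 × 563.60 = 2158 g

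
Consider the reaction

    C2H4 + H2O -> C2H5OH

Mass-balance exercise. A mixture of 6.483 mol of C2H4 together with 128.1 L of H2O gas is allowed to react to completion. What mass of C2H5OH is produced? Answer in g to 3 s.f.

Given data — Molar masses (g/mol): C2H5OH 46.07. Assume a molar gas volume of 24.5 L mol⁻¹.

n(C2H4) = 6.483 mol
n(H2O) = 128.1 / 24.5 = 5.229 mol
n/ν for C2H4 = 6.483/1 = 6.483
n/ν for H2O = 5.229/1 = 5.229
Smallest n/ν is H2O → limiting reagent.
n(C2H5OH) = (1/1) × 5.229 = 5.229 mol
mass = 5.229 × 46.07 = 240.9 g

241 g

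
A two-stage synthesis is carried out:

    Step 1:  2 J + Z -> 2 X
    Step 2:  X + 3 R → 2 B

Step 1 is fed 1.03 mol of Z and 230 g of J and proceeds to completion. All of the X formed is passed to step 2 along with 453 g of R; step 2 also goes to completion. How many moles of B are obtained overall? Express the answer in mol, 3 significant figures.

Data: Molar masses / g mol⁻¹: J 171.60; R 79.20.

2.68 mol

Step 1:
n(Z) = 1.030 mol
n(J) = 230.0 / 171.60 = 1.340 mol
n/ν for Z = 1.030/1 = 1.030
n/ν for J = 1.340/2 = 0.6700
Smallest n/ν is J → limiting reagent.
n(X) produced = (2/2) × 1.340 = 1.340 mol
Step 2:
n(X) available = 1.340 mol
n(R) = 453.0 / 79.20 = 5.720 mol
n/ν for X = 1.340/1 = 1.340
n/ν for R = 5.720/3 = 1.907
Smallest n/ν is X → limiting reagent.
n(B) = (2/1) × 1.340 = 2.680 mol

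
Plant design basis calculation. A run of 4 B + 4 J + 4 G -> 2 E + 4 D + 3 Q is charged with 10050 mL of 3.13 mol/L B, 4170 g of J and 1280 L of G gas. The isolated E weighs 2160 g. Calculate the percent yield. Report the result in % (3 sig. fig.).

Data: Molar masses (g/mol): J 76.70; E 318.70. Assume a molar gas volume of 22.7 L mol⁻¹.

43.1 %

n(B) = 3.13 × 10050/1000 = 31.46 mol
n(J) = 4170 / 76.70 = 54.37 mol
n(G) = 1280 / 22.7 = 56.39 mol
n/ν for B = 31.46/4 = 7.865
n/ν for J = 54.37/4 = 13.59
n/ν for G = 56.39/4 = 14.10
Smallest n/ν is B → limiting reagent.
theoretical n(E) = (2/4) × 31.46 = 15.73 mol → 5013 g
% yield = 2160 / 5013 × 100 = 43.09 %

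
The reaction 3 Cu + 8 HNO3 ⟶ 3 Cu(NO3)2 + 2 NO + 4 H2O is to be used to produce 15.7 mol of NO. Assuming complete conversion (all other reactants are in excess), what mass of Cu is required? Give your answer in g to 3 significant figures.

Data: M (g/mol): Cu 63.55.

1500 g

n(NO) = 15.70 mol
n(Cu) = (3/2) × 15.70 = 23.55 mol
mass = 23.55 × 63.55 = 1497 g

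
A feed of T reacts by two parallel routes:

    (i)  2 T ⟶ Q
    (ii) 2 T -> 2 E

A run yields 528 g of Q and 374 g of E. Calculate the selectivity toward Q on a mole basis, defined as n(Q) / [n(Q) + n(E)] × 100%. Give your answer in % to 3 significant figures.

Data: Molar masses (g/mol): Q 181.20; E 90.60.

n(Q) = 528 / 181.20 = 2.914 mol
n(E) = 374 / 90.60 = 4.128 mol
selectivity = 2.914/(2.914+4.128) × 100 = 41.38 %

41.4 %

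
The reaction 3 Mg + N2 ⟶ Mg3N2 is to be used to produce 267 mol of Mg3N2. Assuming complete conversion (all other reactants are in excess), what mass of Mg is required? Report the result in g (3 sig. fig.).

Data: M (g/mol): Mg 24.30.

19500 g

n(Mg3N2) = 267.0 mol
n(Mg) = (3/1) × 267.0 = 801.0 mol
mass = 801.0 × 24.30 = 19460 g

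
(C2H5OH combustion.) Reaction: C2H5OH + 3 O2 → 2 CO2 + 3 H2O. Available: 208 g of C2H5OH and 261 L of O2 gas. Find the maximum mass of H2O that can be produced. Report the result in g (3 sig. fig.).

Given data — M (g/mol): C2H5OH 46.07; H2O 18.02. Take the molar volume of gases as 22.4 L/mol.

210 g

n(C2H5OH) = 208.0 / 46.07 = 4.515 mol
n(O2) = 261.0 / 22.4 = 11.65 mol
n/ν for C2H5OH = 4.515/1 = 4.515
n/ν for O2 = 11.65/3 = 3.883
Smallest n/ν is O2 → limiting reagent.
n(H2O) = (3/3) × 11.65 = 11.65 mol
mass = 11.65 × 18.02 = 209.9 g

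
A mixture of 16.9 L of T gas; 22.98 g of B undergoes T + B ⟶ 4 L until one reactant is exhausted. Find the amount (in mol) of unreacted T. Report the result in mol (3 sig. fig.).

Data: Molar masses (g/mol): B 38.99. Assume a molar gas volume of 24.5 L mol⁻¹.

0.100 mol

n(T) = 16.90 / 24.5 = 0.6898 mol
n(B) = 22.98 / 38.99 = 0.5894 mol
n/ν for T = 0.6898/1 = 0.6898
n/ν for B = 0.5894/1 = 0.5894
Smallest n/ν is B → limiting reagent.
T consumed = (1/1) × 0.5894 = 0.5894 mol
T remaining = 0.6898 − 0.5894 = 0.1004 mol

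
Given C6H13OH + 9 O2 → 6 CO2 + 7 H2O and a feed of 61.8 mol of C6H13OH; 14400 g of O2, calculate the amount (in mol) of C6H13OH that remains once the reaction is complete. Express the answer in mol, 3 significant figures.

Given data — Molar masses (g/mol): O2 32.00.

n(C6H13OH) = 61.80 mol
n(O2) = 14400 / 32.00 = 450.0 mol
n/ν for C6H13OH = 61.80/1 = 61.80
n/ν for O2 = 450.0/9 = 50.00
Smallest n/ν is O2 → limiting reagent.
C6H13OH consumed = (1/9) × 450.0 = 50.00 mol
C6H13OH remaining = 61.80 − 50.00 = 11.80 mol

11.8 mol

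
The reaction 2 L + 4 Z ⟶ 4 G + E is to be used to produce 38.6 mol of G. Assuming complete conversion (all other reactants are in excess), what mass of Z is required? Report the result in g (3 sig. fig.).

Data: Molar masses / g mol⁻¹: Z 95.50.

n(G) = 38.60 mol
n(Z) = (4/4) × 38.60 = 38.60 mol
mass = 38.60 × 95.50 = 3686 g

3690 g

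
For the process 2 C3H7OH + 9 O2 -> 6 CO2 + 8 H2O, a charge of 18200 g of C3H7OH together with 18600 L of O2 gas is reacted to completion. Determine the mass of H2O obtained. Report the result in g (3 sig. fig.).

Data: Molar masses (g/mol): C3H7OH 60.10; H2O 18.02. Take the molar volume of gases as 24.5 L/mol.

n(C3H7OH) = 18200 / 60.10 = 302.8 mol
n(O2) = 18600 / 24.5 = 759.2 mol
n/ν for C3H7OH = 302.8/2 = 151.4
n/ν for O2 = 759.2/9 = 84.36
Smallest n/ν is O2 → limiting reagent.
n(H2O) = (8/9) × 759.2 = 674.8 mol
mass = 674.8 × 18.02 = 12160 g

12200 g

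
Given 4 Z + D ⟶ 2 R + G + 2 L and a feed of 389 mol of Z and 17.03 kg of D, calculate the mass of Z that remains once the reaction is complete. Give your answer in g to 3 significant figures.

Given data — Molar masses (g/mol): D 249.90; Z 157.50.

n(Z) = 389.0 mol
n(D) = 17.03×1000 / 249.90 = 68.15 mol
n/ν → Z: 97.25, D: 68.15; D is limiting.
Z consumed = (4/1) × 68.15 = 272.6 mol
Z remaining = 389.0 − 272.6 = 116.4 mol
mass = 116.4 × 157.50 = 18330 g

18300 g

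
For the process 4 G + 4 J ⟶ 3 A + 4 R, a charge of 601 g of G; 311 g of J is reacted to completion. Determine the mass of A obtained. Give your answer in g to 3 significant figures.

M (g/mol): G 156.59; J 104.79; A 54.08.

n(G) = 601.0 / 156.59 = 3.838 mol
n(J) = 311.0 / 104.79 = 2.968 mol
n/ν for G = 3.838/4 = 0.9595
n/ν for J = 2.968/4 = 0.7420
Smallest n/ν is J → limiting reagent.
n(A) = (3/4) × 2.968 = 2.226 mol
mass = 2.226 × 54.08 = 120.4 g

120 g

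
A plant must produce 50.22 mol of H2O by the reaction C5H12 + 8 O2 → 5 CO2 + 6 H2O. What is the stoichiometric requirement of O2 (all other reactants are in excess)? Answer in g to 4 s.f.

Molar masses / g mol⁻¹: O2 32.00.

2143 g

n(H2O) = 50.22 mol
n(O2) = (8/6) × 50.22 = 66.96 mol
mass = 66.96 × 32.00 = 2143 g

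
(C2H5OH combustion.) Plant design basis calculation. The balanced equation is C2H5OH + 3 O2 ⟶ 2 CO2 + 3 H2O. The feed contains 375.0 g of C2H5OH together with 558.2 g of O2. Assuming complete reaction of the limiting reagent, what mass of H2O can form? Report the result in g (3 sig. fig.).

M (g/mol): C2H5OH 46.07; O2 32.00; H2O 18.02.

n(C2H5OH) = 375.0 / 46.07 = 8.140 mol
n(O2) = 558.2 / 32.00 = 17.44 mol
n/ν for C2H5OH = 8.140/1 = 8.140
n/ν for O2 = 17.44/3 = 5.813
Smallest n/ν is O2 → limiting reagent.
n(H2O) = (3/3) × 17.44 = 17.44 mol
mass = 17.44 × 18.02 = 314.3 g

314 g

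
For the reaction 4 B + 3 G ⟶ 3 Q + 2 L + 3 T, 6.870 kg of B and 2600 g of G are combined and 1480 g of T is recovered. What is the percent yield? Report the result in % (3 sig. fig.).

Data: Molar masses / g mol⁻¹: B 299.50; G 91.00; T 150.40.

n(B) = 6.870×1000 / 299.50 = 22.94 mol
n(G) = 2600 / 91.00 = 28.57 mol
n/ν for B = 22.94/4 = 5.735
n/ν for G = 28.57/3 = 9.523
Smallest n/ν is B → limiting reagent.
theoretical n(T) = (3/4) × 22.94 = 17.21 mol → 2588 g
% yield = 1480 / 2588 × 100 = 57.19 %

57.2 %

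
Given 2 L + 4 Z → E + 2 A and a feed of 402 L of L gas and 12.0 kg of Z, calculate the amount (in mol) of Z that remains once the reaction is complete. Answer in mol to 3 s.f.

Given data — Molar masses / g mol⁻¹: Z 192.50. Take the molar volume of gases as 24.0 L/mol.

n(L) = 402.0 / 24.0 = 16.75 mol
n(Z) = 12.00×1000 / 192.50 = 62.34 mol
n/ν for L = 16.75/2 = 8.375
n/ν for Z = 62.34/4 = 15.59
Smallest n/ν is L → limiting reagent.
Z consumed = (4/2) × 16.75 = 33.50 mol
Z remaining = 62.34 − 33.50 = 28.84 mol

28.8 mol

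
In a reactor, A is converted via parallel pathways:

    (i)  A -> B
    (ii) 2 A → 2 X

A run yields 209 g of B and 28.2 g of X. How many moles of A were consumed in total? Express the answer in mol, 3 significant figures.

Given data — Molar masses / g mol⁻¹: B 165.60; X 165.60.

n(B) = 209 / 165.60 = 1.262 mol
n(X) = 28.2 / 165.60 = 0.1703 mol
n(A) via (i) = (1/1)×1.262 = 1.262 mol
n(A) via (ii) = (2/2)×0.1703 = 0.1703 mol
total n(A) = 1.262 + 0.1703 = 1.432 mol

1.43 mol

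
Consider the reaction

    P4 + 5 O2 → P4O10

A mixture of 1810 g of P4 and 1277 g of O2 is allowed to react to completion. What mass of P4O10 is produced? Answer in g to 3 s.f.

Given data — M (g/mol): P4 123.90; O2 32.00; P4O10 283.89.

n(P4) = 1810 / 123.90 = 14.61 mol
n(O2) = 1277 / 32.00 = 39.91 mol
n/ν for P4 = 14.61/1 = 14.61
n/ν for O2 = 39.91/5 = 7.982
Smallest n/ν is O2 → limiting reagent.
n(P4O10) = (1/5) × 39.91 = 7.982 mol
mass = 7.982 × 283.89 = 2266 g

2270 g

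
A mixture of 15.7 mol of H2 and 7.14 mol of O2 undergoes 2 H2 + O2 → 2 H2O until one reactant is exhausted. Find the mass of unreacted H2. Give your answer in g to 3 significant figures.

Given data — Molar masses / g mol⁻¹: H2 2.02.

2.87 g

n(H2) = 15.70 mol
n(O2) = 7.140 mol
n/ν for H2 = 15.70/2 = 7.850
n/ν for O2 = 7.140/1 = 7.140
Smallest n/ν is O2 → limiting reagent.
H2 consumed = (2/1) × 7.140 = 14.28 mol
H2 remaining = 15.70 − 14.28 = 1.420 mol
mass = 1.420 × 2.02 = 2.868 g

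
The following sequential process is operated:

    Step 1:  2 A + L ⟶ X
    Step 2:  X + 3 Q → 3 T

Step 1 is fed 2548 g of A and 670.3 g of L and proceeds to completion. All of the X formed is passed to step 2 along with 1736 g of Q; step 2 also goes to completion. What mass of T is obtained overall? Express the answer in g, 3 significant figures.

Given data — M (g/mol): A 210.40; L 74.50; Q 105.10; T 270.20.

4460 g

Step 1:
n(A) = 2548 / 210.40 = 12.11 mol
n(L) = 670.3 / 74.50 = 8.997 mol
n/ν for A = 12.11/2 = 6.055
n/ν for L = 8.997/1 = 8.997
Smallest n/ν is A → limiting reagent.
n(X) produced = (1/2) × 12.11 = 6.055 mol
Step 2:
n(X) available = 6.055 mol
n(Q) = 1736 / 105.10 = 16.52 mol
n/ν for X = 6.055/1 = 6.055
n/ν for Q = 16.52/3 = 5.507
Smallest n/ν is Q → limiting reagent.
n(T) = (3/3) × 16.52 = 16.52 mol
mass = 16.52 × 270.20 = 4464 g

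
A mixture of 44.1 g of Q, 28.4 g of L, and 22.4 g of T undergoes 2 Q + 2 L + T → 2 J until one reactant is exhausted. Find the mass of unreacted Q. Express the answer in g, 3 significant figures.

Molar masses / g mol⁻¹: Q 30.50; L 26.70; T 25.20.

n(Q) = 44.10 / 30.50 = 1.446 mol
n(L) = 28.40 / 26.70 = 1.064 mol
n(T) = 22.40 / 25.20 = 0.8889 mol
n/ν for Q = 1.446/2 = 0.7230
n/ν for L = 1.064/2 = 0.5320
n/ν for T = 0.8889/1 = 0.8889
Smallest n/ν is L → limiting reagent.
Q consumed = (2/2) × 1.064 = 1.064 mol
Q remaining = 1.446 − 1.064 = 0.3820 mol
mass = 0.3820 × 30.50 = 11.65 g

11.7 g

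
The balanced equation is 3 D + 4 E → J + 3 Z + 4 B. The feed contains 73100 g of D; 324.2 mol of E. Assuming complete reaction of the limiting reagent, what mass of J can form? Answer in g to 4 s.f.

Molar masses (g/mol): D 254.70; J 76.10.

6168 g

n(D) = 73100 / 254.70 = 287.0 mol
n(E) = 324.2 mol
n/ν for D = 287.0/3 = 95.67
n/ν for E = 324.2/4 = 81.05
Smallest n/ν is E → limiting reagent.
n(J) = (1/4) × 324.2 = 81.05 mol
mass = 81.05 × 76.10 = 6168 g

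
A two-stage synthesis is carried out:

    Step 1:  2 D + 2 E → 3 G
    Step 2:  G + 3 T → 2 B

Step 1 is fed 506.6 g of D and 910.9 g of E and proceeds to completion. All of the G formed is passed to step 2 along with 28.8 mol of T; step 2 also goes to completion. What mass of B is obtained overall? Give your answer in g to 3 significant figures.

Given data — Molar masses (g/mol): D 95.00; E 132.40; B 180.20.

2880 g

Step 1:
n(D) = 506.6 / 95.00 = 5.333 mol
n(E) = 910.9 / 132.40 = 6.880 mol
n/ν for D = 5.333/2 = 2.667
n/ν for E = 6.880/2 = 3.440
Smallest n/ν is D → limiting reagent.
n(G) produced = (3/2) × 5.333 = 8.000 mol
Step 2:
n(G) available = 8.000 mol
n(T) = 28.80 mol
n/ν for G = 8.000/1 = 8.000
n/ν for T = 28.80/3 = 9.600
Smallest n/ν is G → limiting reagent.
n(B) = (2/1) × 8.000 = 16.00 mol
mass = 16.00 × 180.20 = 2883 g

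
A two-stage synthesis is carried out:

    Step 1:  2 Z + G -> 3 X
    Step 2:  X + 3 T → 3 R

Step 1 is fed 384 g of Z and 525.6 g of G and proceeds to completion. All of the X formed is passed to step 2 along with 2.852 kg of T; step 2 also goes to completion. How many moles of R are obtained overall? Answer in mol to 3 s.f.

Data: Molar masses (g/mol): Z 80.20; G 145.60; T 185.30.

15.4 mol

Step 1:
n(Z) = 384.0 / 80.20 = 4.788 mol
n(G) = 525.6 / 145.60 = 3.610 mol
n/ν for Z = 4.788/2 = 2.394
n/ν for G = 3.610/1 = 3.610
Smallest n/ν is Z → limiting reagent.
n(X) produced = (3/2) × 4.788 = 7.182 mol
Step 2:
n(X) available = 7.182 mol
n(T) = 2.852×1000 / 185.30 = 15.39 mol
n/ν for X = 7.182/1 = 7.182
n/ν for T = 15.39/3 = 5.130
Smallest n/ν is T → limiting reagent.
n(R) = (3/3) × 15.39 = 15.39 mol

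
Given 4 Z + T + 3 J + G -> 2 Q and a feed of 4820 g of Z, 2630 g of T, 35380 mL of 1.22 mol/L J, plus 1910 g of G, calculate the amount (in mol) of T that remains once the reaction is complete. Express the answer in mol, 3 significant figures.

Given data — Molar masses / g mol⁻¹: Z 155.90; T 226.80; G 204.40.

n(Z) = 4820 / 155.90 = 30.92 mol
n(T) = 2630 / 226.80 = 11.60 mol
n(J) = 1.22 × 35380/1000 = 43.16 mol
n(G) = 1910 / 204.40 = 9.344 mol
n/ν for Z = 30.92/4 = 7.730
n/ν for T = 11.60/1 = 11.60
n/ν for J = 43.16/3 = 14.39
n/ν for G = 9.344/1 = 9.344
Smallest n/ν is Z → limiting reagent.
T consumed = (1/4) × 30.92 = 7.730 mol
T remaining = 11.60 − 7.730 = 3.870 mol

3.87 mol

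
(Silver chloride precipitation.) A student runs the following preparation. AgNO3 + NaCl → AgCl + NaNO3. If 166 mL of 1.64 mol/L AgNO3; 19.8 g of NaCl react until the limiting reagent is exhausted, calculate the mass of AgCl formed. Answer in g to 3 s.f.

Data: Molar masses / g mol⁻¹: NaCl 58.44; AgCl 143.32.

39.0 g

n(AgNO3) = 1.64 × 166.0/1000 = 0.2722 mol
n(NaCl) = 19.80 / 58.44 = 0.3388 mol
n/ν for AgNO3 = 0.2722/1 = 0.2722
n/ν for NaCl = 0.3388/1 = 0.3388
Smallest n/ν is AgNO3 → limiting reagent.
n(AgCl) = (1/1) × 0.2722 = 0.2722 mol
mass = 0.2722 × 143.32 = 39.01 g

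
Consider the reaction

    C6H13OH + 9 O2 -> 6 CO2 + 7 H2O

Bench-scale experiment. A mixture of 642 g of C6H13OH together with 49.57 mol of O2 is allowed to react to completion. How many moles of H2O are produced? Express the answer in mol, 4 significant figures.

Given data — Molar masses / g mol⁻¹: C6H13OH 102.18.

38.55 mol

n(C6H13OH) = 642.0 / 102.18 = 6.283 mol
n(O2) = 49.57 mol
n/ν for C6H13OH = 6.283/1 = 6.283
n/ν for O2 = 49.57/9 = 5.508
Smallest n/ν is O2 → limiting reagent.
n(H2O) = (7/9) × 49.57 = 38.55 mol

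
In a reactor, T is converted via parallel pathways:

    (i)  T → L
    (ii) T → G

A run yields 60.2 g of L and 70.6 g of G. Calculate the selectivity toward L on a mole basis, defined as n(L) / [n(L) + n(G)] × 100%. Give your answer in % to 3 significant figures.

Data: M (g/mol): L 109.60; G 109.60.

n(L) = 60.2 / 109.60 = 0.5493 mol
n(G) = 70.6 / 109.60 = 0.6442 mol
selectivity = 0.5493/(0.5493+0.6442) × 100 = 46.02 %

46.0 %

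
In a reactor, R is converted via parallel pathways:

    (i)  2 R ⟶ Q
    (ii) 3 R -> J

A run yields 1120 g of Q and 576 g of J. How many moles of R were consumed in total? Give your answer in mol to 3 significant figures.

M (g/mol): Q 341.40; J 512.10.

9.94 mol

n(Q) = 1120 / 341.40 = 3.281 mol
n(J) = 576 / 512.10 = 1.125 mol
n(R) via (i) = (2/1)×3.281 = 6.562 mol
n(R) via (ii) = (3/1)×1.125 = 3.375 mol
total n(R) = 6.562 + 3.375 = 9.937 mol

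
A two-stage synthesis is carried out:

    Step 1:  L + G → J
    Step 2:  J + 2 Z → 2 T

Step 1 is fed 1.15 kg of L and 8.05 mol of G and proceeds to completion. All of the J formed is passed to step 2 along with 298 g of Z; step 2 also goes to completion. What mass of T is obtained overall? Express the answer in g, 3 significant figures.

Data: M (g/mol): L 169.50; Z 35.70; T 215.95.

Step 1:
n(L) = 1.150×1000 / 169.50 = 6.785 mol
n(G) = 8.050 mol
n/ν for L = 6.785/1 = 6.785
n/ν for G = 8.050/1 = 8.050
Smallest n/ν is L → limiting reagent.
n(J) produced = (1/1) × 6.785 = 6.785 mol
Step 2:
n(J) available = 6.785 mol
n(Z) = 298.0 / 35.70 = 8.347 mol
n/ν for J = 6.785/1 = 6.785
n/ν for Z = 8.347/2 = 4.174
Smallest n/ν is Z → limiting reagent.
n(T) = (2/2) × 8.347 = 8.347 mol
mass = 8.347 × 215.95 = 1803 g

1800 g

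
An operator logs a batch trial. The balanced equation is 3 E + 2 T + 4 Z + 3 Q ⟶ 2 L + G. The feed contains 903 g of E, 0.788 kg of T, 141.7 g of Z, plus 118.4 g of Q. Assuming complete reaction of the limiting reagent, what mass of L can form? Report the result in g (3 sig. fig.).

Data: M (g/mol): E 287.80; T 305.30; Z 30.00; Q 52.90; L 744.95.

n(E) = 903.0 / 287.80 = 3.138 mol
n(T) = 0.7880×1000 / 305.30 = 2.581 mol
n(Z) = 141.7 / 30.00 = 4.723 mol
n(Q) = 118.4 / 52.90 = 2.238 mol
n/ν for E = 3.138/3 = 1.046
n/ν for T = 2.581/2 = 1.291
n/ν for Z = 4.723/4 = 1.181
n/ν for Q = 2.238/3 = 0.7460
Smallest n/ν is Q → limiting reagent.
n(L) = (2/3) × 2.238 = 1.492 mol
mass = 1.492 × 744.95 = 1111 g

1110 g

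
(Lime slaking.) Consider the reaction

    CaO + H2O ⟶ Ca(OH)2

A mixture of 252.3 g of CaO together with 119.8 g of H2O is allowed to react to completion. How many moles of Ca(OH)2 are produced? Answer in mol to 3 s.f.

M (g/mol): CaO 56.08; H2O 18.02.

4.50 mol

n(CaO) = 252.3 / 56.08 = 4.499 mol
n(H2O) = 119.8 / 18.02 = 6.648 mol
n/ν → CaO: 4.499, H2O: 6.648; CaO is limiting.
n(Ca(OH)2) = (1/1) × 4.499 = 4.499 mol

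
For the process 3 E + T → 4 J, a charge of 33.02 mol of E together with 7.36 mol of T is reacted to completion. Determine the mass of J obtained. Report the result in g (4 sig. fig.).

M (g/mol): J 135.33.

3984 g

n(E) = 33.02 mol
n(T) = 7.360 mol
n/ν for E = 33.02/3 = 11.01
n/ν for T = 7.360/1 = 7.360
Smallest n/ν is T → limiting reagent.
n(J) = (4/1) × 7.360 = 29.44 mol
mass = 29.44 × 135.33 = 3984 g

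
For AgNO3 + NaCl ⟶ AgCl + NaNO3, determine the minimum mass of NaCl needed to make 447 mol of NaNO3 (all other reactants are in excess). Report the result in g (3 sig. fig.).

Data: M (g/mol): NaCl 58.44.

26100 g

n(NaNO3) = 447.0 mol
n(NaCl) = (1/1) × 447.0 = 447.0 mol
mass = 447.0 × 58.44 = 26120 g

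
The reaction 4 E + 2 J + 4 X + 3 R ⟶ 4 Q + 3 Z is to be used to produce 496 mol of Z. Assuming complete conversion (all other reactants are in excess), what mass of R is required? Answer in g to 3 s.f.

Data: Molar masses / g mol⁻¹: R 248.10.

123000 g

n(Z) = 496.0 mol
n(R) = (3/3) × 496.0 = 496.0 mol
mass = 496.0 × 248.10 = 123100 g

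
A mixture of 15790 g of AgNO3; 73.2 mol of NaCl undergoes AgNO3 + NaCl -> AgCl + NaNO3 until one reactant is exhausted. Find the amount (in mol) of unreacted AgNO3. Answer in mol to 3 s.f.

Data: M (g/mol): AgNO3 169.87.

n(AgNO3) = 15790 / 169.87 = 92.95 mol
n(NaCl) = 73.20 mol
n/ν for AgNO3 = 92.95/1 = 92.95
n/ν for NaCl = 73.20/1 = 73.20
Smallest n/ν is NaCl → limiting reagent.
AgNO3 consumed = (1/1) × 73.20 = 73.20 mol
AgNO3 remaining = 92.95 − 73.20 = 19.75 mol

19.8 mol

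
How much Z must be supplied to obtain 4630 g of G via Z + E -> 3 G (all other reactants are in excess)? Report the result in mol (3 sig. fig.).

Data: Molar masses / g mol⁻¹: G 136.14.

n(G) = 4630 / 136.14 = 34.01 mol
n(Z) = (1/3) × 34.01 = 11.34 mol

11.3 mol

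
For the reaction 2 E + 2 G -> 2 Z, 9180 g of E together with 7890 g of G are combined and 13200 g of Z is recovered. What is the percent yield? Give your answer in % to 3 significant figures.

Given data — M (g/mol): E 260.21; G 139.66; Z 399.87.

n(E) = 9180 / 260.21 = 35.28 mol
n(G) = 7890 / 139.66 = 56.49 mol
n/ν for E = 35.28/2 = 17.64
n/ν for G = 56.49/2 = 28.25
Smallest n/ν is E → limiting reagent.
theoretical n(Z) = (2/2) × 35.28 = 35.28 mol → 14110 g
% yield = 13200 / 14110 × 100 = 93.55 %

93.6 %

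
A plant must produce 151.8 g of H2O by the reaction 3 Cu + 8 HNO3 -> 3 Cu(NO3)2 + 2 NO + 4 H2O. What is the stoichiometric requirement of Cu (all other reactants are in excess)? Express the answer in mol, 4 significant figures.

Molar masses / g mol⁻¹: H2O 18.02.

n(H2O) = 151.8 / 18.02 = 8.424 mol
n(Cu) = (3/4) × 8.424 = 6.318 mol

6.318 mol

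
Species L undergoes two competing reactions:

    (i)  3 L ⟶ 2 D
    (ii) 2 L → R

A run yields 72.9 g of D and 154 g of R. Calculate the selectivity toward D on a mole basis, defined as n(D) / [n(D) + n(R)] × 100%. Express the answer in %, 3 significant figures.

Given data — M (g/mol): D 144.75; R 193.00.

38.7 %

n(D) = 72.9 / 144.75 = 0.5036 mol
n(R) = 154 / 193.00 = 0.7979 mol
selectivity = 0.5036/(0.5036+0.7979) × 100 = 38.69 %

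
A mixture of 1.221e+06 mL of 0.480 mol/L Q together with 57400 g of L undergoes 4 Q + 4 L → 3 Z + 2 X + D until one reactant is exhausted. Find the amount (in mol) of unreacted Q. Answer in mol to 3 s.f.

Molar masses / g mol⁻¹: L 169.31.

247 mol

n(Q) = 0.480 × 1.221e+06/1000 = 586.1 mol
n(L) = 57400 / 169.31 = 339.0 mol
n/ν for Q = 586.1/4 = 146.5
n/ν for L = 339.0/4 = 84.75
Smallest n/ν is L → limiting reagent.
Q consumed = (4/4) × 339.0 = 339.0 mol
Q remaining = 586.1 − 339.0 = 247.1 mol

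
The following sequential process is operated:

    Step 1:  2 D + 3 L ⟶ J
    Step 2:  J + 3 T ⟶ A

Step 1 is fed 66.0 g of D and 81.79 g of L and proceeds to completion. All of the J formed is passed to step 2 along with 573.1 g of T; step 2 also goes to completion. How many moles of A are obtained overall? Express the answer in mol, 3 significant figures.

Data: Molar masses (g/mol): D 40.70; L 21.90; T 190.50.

Step 1:
n(D) = 66.00 / 40.70 = 1.622 mol
n(L) = 81.79 / 21.90 = 3.735 mol
n/ν for D = 1.622/2 = 0.8110
n/ν for L = 3.735/3 = 1.245
Smallest n/ν is D → limiting reagent.
n(J) produced = (1/2) × 1.622 = 0.8110 mol
Step 2:
n(J) available = 0.8110 mol
n(T) = 573.1 / 190.50 = 3.008 mol
n/ν for J = 0.8110/1 = 0.8110
n/ν for T = 3.008/3 = 1.003
Smallest n/ν is J → limiting reagent.
n(A) = (1/1) × 0.8110 = 0.8110 mol

0.811 mol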